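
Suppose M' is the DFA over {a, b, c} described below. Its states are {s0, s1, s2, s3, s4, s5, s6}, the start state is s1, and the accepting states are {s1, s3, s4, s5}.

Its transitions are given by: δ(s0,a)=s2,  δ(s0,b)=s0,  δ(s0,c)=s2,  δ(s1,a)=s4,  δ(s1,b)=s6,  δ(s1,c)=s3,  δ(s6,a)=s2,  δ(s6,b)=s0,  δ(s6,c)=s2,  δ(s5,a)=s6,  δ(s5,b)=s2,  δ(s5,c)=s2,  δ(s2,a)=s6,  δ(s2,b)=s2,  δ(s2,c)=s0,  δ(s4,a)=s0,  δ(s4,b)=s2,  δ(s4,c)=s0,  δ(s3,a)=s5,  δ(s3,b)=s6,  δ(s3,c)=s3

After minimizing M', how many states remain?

P0 = {s1,s3,s4,s5} | {s0,s2,s6}.
Refine {s1,s3,s4,s5} on symbol a: members go to different blocks, giving {s1,s3} and {s4,s5}.
The partition is now stable with 3 blocks: {s1,s3} | {s0,s2,s6} | {s4,s5}.

3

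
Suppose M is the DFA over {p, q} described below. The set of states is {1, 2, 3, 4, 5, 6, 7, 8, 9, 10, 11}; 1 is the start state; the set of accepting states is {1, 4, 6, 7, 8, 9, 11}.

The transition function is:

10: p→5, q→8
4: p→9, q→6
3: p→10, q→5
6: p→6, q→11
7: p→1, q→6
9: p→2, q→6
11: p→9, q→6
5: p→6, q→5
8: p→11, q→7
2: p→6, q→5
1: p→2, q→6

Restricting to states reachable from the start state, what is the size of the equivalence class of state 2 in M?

2

First remove the unreachable states {3,4,7,8,10}; 6 states remain.
P0 = {1,6,9,11} | {2,5}.
Refine {1,6,9,11} on symbol p: members go to different blocks, giving {1,9} and {6,11}.
Refine {6,11} on symbol p: members go to different blocks, giving {6} and {11}.
No further refinement is possible. Final partition (4 blocks): {1,9} | {2,5} | {6} | {11}.
The equivalence class containing 2 is {2,5}, of size 2.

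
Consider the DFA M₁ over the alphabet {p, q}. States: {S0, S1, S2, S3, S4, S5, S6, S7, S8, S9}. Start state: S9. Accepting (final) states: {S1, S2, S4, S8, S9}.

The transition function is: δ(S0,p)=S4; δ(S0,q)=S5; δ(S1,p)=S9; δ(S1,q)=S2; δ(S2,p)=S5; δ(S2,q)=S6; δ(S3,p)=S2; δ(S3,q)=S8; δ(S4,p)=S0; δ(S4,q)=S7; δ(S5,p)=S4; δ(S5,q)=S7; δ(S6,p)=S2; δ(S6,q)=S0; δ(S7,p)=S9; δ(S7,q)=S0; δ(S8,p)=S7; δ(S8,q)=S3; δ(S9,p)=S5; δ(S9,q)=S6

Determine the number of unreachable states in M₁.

BFS from S9 reaches {S0, S2, S4, S5, S6, S7, S9}; the 3 state(s) S1, S3, S8 are never visited.

3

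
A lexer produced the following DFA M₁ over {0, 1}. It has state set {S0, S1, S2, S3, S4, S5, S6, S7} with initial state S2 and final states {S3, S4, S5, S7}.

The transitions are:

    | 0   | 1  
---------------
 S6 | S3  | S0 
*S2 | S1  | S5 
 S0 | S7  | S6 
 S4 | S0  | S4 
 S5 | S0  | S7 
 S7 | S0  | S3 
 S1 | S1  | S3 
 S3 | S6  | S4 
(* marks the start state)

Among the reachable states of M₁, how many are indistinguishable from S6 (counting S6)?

2

Initial partition by acceptance: {S3,S4,S5,S7} | {S0,S1,S2,S6}.
Split {S0,S1,S2,S6} by δ(·,0) → {S0,S6} and {S1,S2}.
No further refinement is possible. Final partition (3 blocks): {S3,S4,S5,S7} | {S0,S6} | {S1,S2}.
The equivalence class containing S6 is {S0,S6}, of size 2.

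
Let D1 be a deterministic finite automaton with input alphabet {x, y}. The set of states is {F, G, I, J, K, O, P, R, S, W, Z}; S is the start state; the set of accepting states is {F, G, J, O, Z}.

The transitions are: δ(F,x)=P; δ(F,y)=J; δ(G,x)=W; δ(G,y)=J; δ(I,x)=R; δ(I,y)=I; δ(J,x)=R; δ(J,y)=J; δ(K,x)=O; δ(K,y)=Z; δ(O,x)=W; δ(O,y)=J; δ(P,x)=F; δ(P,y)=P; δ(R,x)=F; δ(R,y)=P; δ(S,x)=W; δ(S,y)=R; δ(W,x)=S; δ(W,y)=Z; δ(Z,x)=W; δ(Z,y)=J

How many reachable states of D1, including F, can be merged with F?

2

States {G,I,K,O} cannot be reached from the start state, so discard them.
Start with accepting vs non-accepting: {F,J,Z} | {P,R,S,W}.
On input x, block {P,R,S,W} splits into {P,R} and {S,W}.
On input x, block {F,J,Z} splits into {F,J} and {Z}.
On input y, block {S,W} splits into {W} and {S}.
The partition is now stable with 5 blocks: {F,J} | {P,R} | {W} | {Z} | {S}.
The equivalence class containing F is {F,J}, of size 2.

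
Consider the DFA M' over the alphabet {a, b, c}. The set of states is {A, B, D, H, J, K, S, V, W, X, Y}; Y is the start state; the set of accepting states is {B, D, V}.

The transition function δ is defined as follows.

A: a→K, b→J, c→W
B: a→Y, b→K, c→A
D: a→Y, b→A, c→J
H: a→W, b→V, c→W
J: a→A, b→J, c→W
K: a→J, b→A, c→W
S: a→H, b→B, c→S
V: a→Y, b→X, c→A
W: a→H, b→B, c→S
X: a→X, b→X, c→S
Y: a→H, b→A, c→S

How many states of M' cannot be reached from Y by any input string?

BFS from Y reaches {A, B, H, J, K, S, V, W, X, Y}; the 1 state(s) D are never visited.

1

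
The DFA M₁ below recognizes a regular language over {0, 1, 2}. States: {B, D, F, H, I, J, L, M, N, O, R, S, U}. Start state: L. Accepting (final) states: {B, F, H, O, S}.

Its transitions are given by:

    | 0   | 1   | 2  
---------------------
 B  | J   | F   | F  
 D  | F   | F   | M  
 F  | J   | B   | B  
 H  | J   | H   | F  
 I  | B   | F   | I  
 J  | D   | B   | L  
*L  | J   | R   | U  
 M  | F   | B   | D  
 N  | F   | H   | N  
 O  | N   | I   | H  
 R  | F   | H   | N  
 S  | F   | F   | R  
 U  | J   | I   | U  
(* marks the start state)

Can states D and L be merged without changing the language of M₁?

First remove the unreachable states {O,S}; 11 states remain.
Initial partition by acceptance: {B,F,H} | {D,I,J,L,M,N,R,U}.
On input 0, block {D,I,J,L,M,N,R,U} splits into {D,I,M,N,R} and {J,L,U}.
Split {J,L,U} by δ(·,0) → {L,U} and {J}.
Stable partition: {B,F,H} | {D,I,M,N,R} | {L,U} | {J} — 4 equivalence classes.
D and L end up in different blocks, so they are distinguishable. For instance, the string '0' is accepted from only D.

No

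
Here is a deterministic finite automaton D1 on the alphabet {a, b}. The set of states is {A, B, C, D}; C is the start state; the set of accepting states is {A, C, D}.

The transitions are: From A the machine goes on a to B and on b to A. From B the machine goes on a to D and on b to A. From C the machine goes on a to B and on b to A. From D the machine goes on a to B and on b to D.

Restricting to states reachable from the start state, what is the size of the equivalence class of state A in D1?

Every state is reachable, so we keep all 4.
Start with accepting vs non-accepting: {A,C,D} | {B}.
Stable partition: {A,C,D} | {B} — 2 equivalence classes.
The equivalence class containing A is {A,C,D}, of size 3.

3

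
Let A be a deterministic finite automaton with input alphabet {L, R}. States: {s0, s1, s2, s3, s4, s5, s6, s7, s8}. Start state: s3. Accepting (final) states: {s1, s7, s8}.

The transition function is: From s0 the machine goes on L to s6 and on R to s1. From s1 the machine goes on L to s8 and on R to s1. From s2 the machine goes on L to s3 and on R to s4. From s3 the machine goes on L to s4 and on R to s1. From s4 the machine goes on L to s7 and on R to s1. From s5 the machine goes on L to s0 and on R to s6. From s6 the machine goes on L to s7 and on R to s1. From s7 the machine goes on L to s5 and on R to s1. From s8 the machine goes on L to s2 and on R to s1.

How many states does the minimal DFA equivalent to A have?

5

P0 = {s1,s7,s8} | {s0,s2,s3,s4,s5,s6}.
Split {s1,s7,s8} by δ(·,L) → {s7,s8} and {s1}.
On input L, block {s0,s2,s3,s4,s5,s6} splits into {s0,s2,s3,s5} and {s4,s6}.
On input L, block {s0,s2,s3,s5} splits into {s0,s3} and {s2,s5}.
No further refinement is possible. Final partition (5 blocks): {s7,s8} | {s0,s3} | {s1} | {s4,s6} | {s2,s5}.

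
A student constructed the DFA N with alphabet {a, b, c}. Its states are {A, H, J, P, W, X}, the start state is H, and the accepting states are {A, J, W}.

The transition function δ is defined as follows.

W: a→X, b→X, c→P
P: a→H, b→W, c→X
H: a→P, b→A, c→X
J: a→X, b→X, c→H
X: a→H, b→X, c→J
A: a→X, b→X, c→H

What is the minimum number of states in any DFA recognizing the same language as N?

P0 = {A,J,W} | {H,P,X}.
Split {H,P,X} by δ(·,b) → {H,P} and {X}.
No further refinement is possible. Final partition (3 blocks): {A,J,W} | {H,P} | {X}.

3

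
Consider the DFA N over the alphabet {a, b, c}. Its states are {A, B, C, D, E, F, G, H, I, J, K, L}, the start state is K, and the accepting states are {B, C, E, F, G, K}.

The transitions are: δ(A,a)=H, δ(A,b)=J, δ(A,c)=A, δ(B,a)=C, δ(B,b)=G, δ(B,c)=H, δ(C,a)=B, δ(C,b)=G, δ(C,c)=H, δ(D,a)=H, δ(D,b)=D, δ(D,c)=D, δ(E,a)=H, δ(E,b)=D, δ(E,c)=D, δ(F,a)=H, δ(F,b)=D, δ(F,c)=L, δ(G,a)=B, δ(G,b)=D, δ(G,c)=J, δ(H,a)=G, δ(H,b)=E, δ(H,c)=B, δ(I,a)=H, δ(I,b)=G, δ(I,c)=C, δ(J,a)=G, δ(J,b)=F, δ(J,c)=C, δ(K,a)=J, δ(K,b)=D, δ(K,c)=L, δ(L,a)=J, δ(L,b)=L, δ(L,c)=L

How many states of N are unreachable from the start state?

BFS from K reaches {B, C, D, E, F, G, H, J, K, L}; the 2 state(s) A, I are never visited.

2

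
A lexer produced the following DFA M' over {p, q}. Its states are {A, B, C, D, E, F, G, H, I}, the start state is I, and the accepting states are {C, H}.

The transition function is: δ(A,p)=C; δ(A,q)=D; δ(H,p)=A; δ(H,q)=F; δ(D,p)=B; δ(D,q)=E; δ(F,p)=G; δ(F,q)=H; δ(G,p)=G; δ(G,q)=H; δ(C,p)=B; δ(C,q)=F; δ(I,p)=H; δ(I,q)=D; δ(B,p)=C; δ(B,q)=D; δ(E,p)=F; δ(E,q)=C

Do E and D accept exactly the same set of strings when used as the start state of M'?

No

Every state is reachable, so we keep all 9.
Start with accepting vs non-accepting: {C,H} | {A,B,D,E,F,G,I}.
Refine {A,B,D,E,F,G,I} on symbol p: members go to different blocks, giving {D,E,F,G} and {A,B,I}.
Refine {D,E,F,G} on symbol p: members go to different blocks, giving {E,F,G} and {D}.
Stable partition: {C,H} | {E,F,G} | {A,B,I} | {D} — 4 equivalence classes.
E and D end up in different blocks, so they are distinguishable. For instance, the string 'q' is accepted from only E.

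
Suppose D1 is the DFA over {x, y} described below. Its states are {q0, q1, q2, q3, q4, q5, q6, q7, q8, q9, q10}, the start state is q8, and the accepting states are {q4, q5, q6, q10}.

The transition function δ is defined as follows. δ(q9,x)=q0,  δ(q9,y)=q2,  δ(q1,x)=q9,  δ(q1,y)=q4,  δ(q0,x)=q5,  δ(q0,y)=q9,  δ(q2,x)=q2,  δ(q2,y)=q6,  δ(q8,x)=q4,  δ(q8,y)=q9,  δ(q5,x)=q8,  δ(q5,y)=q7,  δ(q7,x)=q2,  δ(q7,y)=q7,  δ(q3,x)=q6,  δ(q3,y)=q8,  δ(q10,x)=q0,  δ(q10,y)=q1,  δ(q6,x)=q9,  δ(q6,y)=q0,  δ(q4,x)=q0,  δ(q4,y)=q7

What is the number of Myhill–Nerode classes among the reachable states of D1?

Reachable states from the start: {q0,q2,q4,q5,q6,q7,q8,q9}. Unreachable: {q1,q3,q10} — drop them.
Initial partition by acceptance: {q4,q5,q6} | {q0,q2,q7,q8,q9}.
On input x, block {q0,q2,q7,q8,q9} splits into {q2,q7,q9} and {q0,q8}.
Refine {q4,q5,q6} on symbol x: members go to different blocks, giving {q4,q5} and {q6}.
On input x, block {q2,q7,q9} splits into {q2,q7} and {q9}.
Refine {q2,q7} on symbol y: members go to different blocks, giving {q2} and {q7}.
No further refinement is possible. Final partition (6 blocks): {q4,q5} | {q2} | {q0,q8} | {q6} | {q9} | {q7}.

6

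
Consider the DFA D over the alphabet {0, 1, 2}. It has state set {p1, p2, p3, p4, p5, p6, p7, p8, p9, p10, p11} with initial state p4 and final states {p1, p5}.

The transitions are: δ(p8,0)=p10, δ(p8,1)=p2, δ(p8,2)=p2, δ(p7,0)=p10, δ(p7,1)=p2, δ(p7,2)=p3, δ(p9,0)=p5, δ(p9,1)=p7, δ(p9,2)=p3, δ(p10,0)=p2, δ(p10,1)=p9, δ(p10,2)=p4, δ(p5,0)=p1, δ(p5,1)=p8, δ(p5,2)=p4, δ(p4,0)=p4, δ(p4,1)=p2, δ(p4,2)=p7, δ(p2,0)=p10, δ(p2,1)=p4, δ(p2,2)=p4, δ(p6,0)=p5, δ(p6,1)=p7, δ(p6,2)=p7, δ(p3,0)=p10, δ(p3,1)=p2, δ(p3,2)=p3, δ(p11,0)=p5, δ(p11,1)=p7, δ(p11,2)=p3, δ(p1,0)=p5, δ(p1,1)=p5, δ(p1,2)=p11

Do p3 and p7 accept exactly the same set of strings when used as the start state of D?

Yes

Reachable states from the start: {p1,p2,p3,p4,p5,p7,p8,p9,p10,p11}. Unreachable: {p6} — drop them.
P0 = {p1,p5} | {p2,p3,p4,p7,p8,p9,p10,p11}.
On input 1, block {p1,p5} splits into {p1} and {p5}.
Split {p2,p3,p4,p7,p8,p9,p10,p11} by δ(·,0) → {p2,p3,p4,p7,p8,p10} and {p9,p11}.
Split {p2,p3,p4,p7,p8,p10} by δ(·,1) → {p2,p3,p4,p7,p8} and {p10}.
On input 0, block {p2,p3,p4,p7,p8} splits into {p2,p3,p7,p8} and {p4}.
On input 1, block {p2,p3,p7,p8} splits into {p3,p7,p8} and {p2}.
Split {p3,p7,p8} by δ(·,2) → {p3,p7} and {p8}.
The partition is now stable with 8 blocks: {p1} | {p3,p7} | {p5} | {p9,p11} | {p10} | {p4} | {p2} | {p8}.
p3 and p7 lie in the same block of the stable partition, so they are equivalent — no string distinguishes them.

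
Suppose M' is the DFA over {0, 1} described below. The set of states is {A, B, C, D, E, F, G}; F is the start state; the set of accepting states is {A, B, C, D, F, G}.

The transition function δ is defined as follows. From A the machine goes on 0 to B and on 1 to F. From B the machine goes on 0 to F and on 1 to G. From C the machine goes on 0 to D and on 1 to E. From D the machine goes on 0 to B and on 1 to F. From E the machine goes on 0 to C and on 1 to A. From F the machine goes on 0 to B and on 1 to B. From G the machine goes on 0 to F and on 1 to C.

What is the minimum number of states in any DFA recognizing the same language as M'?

Every state is reachable, so we keep all 7.
Initial partition by acceptance: {A,B,C,D,F,G} | {E}.
Split {A,B,C,D,F,G} by δ(·,1) → {A,B,D,F,G} and {C}.
Refine {A,B,D,F,G} on symbol 1: members go to different blocks, giving {A,B,D,F} and {G}.
On input 1, block {A,B,D,F} splits into {A,D,F} and {B}.
Split {A,D,F} by δ(·,1) → {A,D} and {F}.
The partition is now stable with 6 blocks: {A,D} | {E} | {C} | {G} | {B} | {F}.

6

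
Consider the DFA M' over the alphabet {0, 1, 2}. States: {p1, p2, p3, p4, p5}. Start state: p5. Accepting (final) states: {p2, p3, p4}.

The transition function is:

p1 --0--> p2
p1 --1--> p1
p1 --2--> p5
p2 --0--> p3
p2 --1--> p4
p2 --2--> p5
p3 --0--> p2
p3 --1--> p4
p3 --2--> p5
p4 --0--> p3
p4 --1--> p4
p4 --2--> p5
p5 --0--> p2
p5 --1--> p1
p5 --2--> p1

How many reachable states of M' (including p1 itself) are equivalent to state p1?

All states are reachable from the start state.
P0 = {p2,p3,p4} | {p1,p5}.
Stable partition: {p2,p3,p4} | {p1,p5} — 2 equivalence classes.
State p1 belongs to the block {p1,p5}, which has 2 states.

2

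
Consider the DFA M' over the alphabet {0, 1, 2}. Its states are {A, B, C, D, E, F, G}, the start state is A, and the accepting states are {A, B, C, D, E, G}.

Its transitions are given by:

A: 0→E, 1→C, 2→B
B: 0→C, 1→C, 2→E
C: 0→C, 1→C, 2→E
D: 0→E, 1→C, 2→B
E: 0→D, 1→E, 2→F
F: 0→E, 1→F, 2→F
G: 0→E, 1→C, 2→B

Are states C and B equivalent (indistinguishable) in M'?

First remove the unreachable states {G}; 6 states remain.
Initial partition by acceptance: {A,B,C,D,E} | {F}.
Split {A,B,C,D,E} by δ(·,2) → {A,B,C,D} and {E}.
Refine {A,B,C,D} on symbol 0: members go to different blocks, giving {A,D} and {B,C}.
Stable partition: {A,D} | {F} | {E} | {B,C} — 4 equivalence classes.
C and B lie in the same block of the stable partition, so they are equivalent — no string distinguishes them.

Yes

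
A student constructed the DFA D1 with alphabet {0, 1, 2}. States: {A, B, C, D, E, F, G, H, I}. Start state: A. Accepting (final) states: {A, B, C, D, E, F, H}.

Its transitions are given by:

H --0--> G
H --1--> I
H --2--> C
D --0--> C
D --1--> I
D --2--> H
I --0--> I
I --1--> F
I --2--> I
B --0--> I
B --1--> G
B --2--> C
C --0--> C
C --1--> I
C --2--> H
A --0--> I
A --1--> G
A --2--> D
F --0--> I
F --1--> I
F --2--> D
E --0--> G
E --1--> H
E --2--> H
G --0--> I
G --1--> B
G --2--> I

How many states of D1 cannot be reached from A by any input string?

No path from A leads to E; the other 8 states are all reachable.

1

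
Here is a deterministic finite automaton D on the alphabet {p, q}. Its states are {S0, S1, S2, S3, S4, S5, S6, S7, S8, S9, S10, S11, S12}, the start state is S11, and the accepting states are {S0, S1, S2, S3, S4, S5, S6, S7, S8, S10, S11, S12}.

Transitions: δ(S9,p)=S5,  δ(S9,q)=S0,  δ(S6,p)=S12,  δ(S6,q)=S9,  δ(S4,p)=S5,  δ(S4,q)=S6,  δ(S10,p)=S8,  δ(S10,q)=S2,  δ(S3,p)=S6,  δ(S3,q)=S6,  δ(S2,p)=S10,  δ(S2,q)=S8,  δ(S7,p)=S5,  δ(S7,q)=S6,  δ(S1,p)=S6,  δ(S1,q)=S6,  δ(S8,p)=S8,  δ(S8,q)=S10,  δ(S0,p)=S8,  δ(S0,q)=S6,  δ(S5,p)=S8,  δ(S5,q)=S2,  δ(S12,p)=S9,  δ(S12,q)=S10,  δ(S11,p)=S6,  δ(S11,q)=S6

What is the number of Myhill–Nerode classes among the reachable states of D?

Reachable states from the start: {S0,S2,S5,S6,S8,S9,S10,S11,S12}. Unreachable: {S1,S3,S4,S7} — drop them.
P0 = {S0,S2,S5,S6,S8,S10,S11,S12} | {S9}.
On input p, block {S0,S2,S5,S6,S8,S10,S11,S12} splits into {S0,S2,S5,S6,S8,S10,S11} and {S12}.
On input p, block {S0,S2,S5,S6,S8,S10,S11} splits into {S0,S2,S5,S8,S10,S11} and {S6}.
Split {S0,S2,S5,S8,S10,S11} by δ(·,p) → {S0,S2,S5,S8,S10} and {S11}.
Split {S0,S2,S5,S8,S10} by δ(·,q) → {S2,S5,S8,S10} and {S0}.
No further refinement is possible. Final partition (6 blocks): {S2,S5,S8,S10} | {S9} | {S12} | {S6} | {S11} | {S0}.

6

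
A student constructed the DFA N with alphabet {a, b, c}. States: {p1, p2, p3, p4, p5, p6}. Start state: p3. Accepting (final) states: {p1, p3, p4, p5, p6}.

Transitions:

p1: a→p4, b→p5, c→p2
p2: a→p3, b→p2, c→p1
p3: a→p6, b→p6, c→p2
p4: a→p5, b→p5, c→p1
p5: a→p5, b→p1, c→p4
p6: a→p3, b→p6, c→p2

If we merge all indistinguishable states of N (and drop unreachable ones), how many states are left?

5

All states are reachable from the start state.
Start with accepting vs non-accepting: {p1,p3,p4,p5,p6} | {p2}.
Split {p1,p3,p4,p5,p6} by δ(·,c) → {p1,p3,p6} and {p4,p5}.
Refine {p1,p3,p6} on symbol a: members go to different blocks, giving {p3,p6} and {p1}.
Refine {p4,p5} on symbol b: members go to different blocks, giving {p4} and {p5}.
The partition is now stable with 5 blocks: {p3,p6} | {p2} | {p4} | {p1} | {p5}.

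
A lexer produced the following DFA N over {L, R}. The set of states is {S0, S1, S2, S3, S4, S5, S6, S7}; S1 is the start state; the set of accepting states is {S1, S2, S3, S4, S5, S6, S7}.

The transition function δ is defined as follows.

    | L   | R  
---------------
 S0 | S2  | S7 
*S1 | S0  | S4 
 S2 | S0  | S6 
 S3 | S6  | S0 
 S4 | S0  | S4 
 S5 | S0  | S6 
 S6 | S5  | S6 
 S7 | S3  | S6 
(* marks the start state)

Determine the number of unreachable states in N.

0

Every one of the 8 states is reachable from S1.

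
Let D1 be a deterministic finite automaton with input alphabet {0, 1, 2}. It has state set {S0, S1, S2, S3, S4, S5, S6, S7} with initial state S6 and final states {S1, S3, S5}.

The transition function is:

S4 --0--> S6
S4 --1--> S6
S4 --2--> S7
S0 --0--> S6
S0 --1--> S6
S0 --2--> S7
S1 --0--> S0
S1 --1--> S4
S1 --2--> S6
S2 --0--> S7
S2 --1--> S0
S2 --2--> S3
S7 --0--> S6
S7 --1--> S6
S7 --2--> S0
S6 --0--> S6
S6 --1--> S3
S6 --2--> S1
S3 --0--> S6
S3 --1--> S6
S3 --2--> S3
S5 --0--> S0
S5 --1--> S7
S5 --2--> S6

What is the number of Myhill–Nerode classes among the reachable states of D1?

4

First remove the unreachable states {S2,S5}; 6 states remain.
Start with accepting vs non-accepting: {S1,S3} | {S0,S4,S6,S7}.
On input 2, block {S1,S3} splits into {S1} and {S3}.
Refine {S0,S4,S6,S7} on symbol 1: members go to different blocks, giving {S0,S4,S7} and {S6}.
The partition is now stable with 4 blocks: {S1} | {S0,S4,S7} | {S3} | {S6}.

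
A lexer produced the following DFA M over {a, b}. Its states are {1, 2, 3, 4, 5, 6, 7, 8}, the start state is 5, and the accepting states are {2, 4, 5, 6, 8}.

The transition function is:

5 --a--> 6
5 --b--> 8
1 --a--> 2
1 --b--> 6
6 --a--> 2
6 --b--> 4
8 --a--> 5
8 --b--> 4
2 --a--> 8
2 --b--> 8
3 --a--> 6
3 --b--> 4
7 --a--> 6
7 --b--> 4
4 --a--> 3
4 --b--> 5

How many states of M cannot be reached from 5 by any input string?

2

BFS from 5 reaches {2, 3, 4, 5, 6, 8}; the 2 state(s) 1, 7 are never visited.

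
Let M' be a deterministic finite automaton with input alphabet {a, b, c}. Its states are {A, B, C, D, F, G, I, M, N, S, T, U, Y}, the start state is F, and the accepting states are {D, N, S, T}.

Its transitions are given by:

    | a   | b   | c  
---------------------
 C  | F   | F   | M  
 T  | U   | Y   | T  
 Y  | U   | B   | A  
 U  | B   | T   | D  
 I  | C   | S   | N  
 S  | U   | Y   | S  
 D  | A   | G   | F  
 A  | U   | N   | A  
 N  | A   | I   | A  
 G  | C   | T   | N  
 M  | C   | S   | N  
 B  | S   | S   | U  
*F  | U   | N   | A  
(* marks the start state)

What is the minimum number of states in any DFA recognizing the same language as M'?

Every state is reachable, so we keep all 13.
P0 = {D,N,S,T} | {A,B,C,F,G,I,M,U,Y}.
Split {D,N,S,T} by δ(·,c) → {D,N} and {S,T}.
Refine {A,B,C,F,G,I,M,U,Y} on symbol a: members go to different blocks, giving {A,C,F,G,I,M,U,Y} and {B}.
Refine {A,C,F,G,I,M,U,Y} on symbol a: members go to different blocks, giving {A,C,F,G,I,M,Y} and {U}.
Split {A,C,F,G,I,M,Y} by δ(·,a) → {C,G,I,M} and {A,F,Y}.
On input a, block {C,G,I,M} splits into {G,I,M} and {C}.
Refine {A,F,Y} on symbol b: members go to different blocks, giving {A,F} and {Y}.
The partition is now stable with 8 blocks: {D,N} | {G,I,M} | {S,T} | {B} | {U} | {A,F} | {C} | {Y}.

8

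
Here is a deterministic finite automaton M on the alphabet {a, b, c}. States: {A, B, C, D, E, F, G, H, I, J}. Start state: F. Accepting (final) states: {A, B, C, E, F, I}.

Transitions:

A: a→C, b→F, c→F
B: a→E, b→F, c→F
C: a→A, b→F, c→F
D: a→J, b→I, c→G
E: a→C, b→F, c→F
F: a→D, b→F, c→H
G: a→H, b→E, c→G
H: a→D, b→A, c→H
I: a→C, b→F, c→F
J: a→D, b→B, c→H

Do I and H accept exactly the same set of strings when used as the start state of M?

Start with accepting vs non-accepting: {A,B,C,E,F,I} | {D,G,H,J}.
Refine {A,B,C,E,F,I} on symbol a: members go to different blocks, giving {A,B,C,E,I} and {F}.
No further refinement is possible. Final partition (3 blocks): {A,B,C,E,I} | {D,G,H,J} | {F}.
I and H end up in different blocks, so they are distinguishable. For instance, the string 'ε' is accepted from only I.

No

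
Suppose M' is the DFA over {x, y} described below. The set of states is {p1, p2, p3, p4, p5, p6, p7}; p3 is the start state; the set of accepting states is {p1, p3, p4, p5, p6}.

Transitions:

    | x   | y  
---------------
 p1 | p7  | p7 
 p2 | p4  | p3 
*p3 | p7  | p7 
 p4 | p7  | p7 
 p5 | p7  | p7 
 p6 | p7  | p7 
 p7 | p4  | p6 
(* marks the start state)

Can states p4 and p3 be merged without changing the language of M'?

States {p1,p2,p5} cannot be reached from the start state, so discard them.
Start with accepting vs non-accepting: {p3,p4,p6} | {p7}.
The partition is now stable with 2 blocks: {p3,p4,p6} | {p7}.
p4 and p3 lie in the same block of the stable partition, so they are equivalent — no string distinguishes them.

Yes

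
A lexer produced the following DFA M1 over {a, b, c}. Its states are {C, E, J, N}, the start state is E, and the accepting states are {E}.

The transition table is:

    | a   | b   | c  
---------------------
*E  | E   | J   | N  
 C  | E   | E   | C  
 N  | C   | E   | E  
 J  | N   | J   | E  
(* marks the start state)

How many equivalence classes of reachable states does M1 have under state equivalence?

Every state is reachable, so we keep all 4.
Initial partition by acceptance: {E} | {C,J,N}.
On input a, block {C,J,N} splits into {J,N} and {C}.
On input a, block {J,N} splits into {J} and {N}.
The partition is now stable with 4 blocks: {E} | {J} | {C} | {N}.

4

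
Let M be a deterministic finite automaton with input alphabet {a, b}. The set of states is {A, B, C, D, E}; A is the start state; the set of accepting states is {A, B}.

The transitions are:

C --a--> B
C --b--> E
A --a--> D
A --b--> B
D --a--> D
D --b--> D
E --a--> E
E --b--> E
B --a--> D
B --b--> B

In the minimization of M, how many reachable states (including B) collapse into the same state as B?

States {C,E} cannot be reached from the start state, so discard them.
P0 = {A,B} | {D}.
Stable partition: {A,B} | {D} — 2 equivalence classes.
State B belongs to the block {A,B}, which has 2 states.

2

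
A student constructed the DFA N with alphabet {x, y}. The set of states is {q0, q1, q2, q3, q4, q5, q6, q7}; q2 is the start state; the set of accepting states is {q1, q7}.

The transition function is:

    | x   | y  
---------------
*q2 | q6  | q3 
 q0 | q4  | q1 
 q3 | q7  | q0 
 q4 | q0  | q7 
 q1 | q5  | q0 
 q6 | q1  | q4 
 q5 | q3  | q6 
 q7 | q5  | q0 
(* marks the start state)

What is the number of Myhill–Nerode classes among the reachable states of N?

Start with accepting vs non-accepting: {q1,q7} | {q0,q2,q3,q4,q5,q6}.
On input x, block {q0,q2,q3,q4,q5,q6} splits into {q0,q2,q4,q5} and {q3,q6}.
On input x, block {q0,q2,q4,q5} splits into {q0,q4} and {q2,q5}.
The partition is now stable with 4 blocks: {q1,q7} | {q0,q4} | {q3,q6} | {q2,q5}.

4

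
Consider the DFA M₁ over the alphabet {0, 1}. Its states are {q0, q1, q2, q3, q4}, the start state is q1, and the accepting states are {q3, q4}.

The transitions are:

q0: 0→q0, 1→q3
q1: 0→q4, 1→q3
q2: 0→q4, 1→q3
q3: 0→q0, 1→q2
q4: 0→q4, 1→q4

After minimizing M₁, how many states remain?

Every state is reachable, so we keep all 5.
Initial partition by acceptance: {q3,q4} | {q0,q1,q2}.
Refine {q3,q4} on symbol 0: members go to different blocks, giving {q3} and {q4}.
On input 0, block {q0,q1,q2} splits into {q1,q2} and {q0}.
The partition is now stable with 4 blocks: {q3} | {q1,q2} | {q4} | {q0}.

4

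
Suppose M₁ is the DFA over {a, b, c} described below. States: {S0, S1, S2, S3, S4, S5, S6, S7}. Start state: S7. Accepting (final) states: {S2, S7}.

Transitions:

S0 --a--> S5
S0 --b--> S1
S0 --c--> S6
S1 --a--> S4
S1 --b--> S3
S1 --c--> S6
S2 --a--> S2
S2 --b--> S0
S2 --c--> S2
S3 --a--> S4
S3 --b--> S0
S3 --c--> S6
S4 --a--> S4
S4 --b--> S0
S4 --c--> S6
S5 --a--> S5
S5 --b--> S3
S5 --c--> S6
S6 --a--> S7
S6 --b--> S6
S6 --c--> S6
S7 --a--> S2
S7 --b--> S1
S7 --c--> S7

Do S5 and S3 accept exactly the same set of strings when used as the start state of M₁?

Yes

All states are reachable from the start state.
Start with accepting vs non-accepting: {S2,S7} | {S0,S1,S3,S4,S5,S6}.
Split {S0,S1,S3,S4,S5,S6} by δ(·,a) → {S0,S1,S3,S4,S5} and {S6}.
The partition is now stable with 3 blocks: {S2,S7} | {S0,S1,S3,S4,S5} | {S6}.
S5 and S3 lie in the same block of the stable partition, so they are equivalent — no string distinguishes them.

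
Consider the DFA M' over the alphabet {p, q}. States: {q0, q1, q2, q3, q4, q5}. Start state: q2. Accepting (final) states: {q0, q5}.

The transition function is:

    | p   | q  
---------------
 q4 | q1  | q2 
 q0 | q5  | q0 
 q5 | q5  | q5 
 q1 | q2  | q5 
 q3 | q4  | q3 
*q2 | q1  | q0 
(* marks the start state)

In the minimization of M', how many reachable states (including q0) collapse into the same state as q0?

First remove the unreachable states {q3,q4}; 4 states remain.
P0 = {q0,q5} | {q1,q2}.
No further refinement is possible. Final partition (2 blocks): {q0,q5} | {q1,q2}.
State q0 belongs to the block {q0,q5}, which has 2 states.

2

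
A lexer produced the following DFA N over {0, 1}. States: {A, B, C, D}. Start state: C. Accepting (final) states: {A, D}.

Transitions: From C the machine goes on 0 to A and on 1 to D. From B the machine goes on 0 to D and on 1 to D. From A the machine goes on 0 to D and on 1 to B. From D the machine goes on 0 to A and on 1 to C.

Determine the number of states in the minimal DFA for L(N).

Every state is reachable, so we keep all 4.
P0 = {A,D} | {B,C}.
The partition is now stable with 2 blocks: {A,D} | {B,C}.

2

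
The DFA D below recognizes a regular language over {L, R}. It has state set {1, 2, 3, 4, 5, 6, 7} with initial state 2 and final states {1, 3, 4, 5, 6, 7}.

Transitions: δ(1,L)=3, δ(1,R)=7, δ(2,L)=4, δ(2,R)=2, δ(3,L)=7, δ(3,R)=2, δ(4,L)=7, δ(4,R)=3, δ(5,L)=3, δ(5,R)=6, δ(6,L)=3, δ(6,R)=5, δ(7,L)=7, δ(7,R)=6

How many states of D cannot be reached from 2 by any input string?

1

BFS from 2 reaches {2, 3, 4, 5, 6, 7}; the 1 state(s) 1 are never visited.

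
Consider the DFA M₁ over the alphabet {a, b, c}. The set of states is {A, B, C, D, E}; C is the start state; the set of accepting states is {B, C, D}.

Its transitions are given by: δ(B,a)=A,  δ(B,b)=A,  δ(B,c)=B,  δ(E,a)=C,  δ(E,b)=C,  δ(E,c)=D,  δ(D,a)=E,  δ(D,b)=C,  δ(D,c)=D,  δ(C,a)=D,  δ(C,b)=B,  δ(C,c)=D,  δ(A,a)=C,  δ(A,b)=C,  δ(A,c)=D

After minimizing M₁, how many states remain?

Every state is reachable, so we keep all 5.
Start with accepting vs non-accepting: {B,C,D} | {A,E}.
Split {B,C,D} by δ(·,a) → {B,D} and {C}.
On input b, block {B,D} splits into {B} and {D}.
The partition is now stable with 4 blocks: {B} | {A,E} | {C} | {D}.

4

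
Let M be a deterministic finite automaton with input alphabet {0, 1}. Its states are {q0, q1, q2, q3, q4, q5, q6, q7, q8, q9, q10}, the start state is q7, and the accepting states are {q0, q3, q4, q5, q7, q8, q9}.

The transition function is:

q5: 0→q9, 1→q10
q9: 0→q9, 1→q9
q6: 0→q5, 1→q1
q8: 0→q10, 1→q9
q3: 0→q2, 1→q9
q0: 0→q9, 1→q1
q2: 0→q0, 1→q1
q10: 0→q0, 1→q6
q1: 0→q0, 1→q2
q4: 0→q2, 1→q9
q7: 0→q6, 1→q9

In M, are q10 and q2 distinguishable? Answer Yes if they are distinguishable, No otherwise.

First remove the unreachable states {q3,q4,q8}; 8 states remain.
P0 = {q0,q5,q7,q9} | {q1,q2,q6,q10}.
Split {q0,q5,q7,q9} by δ(·,0) → {q0,q5,q9} and {q7}.
On input 1, block {q0,q5,q9} splits into {q0,q5} and {q9}.
Stable partition: {q0,q5} | {q1,q2,q6,q10} | {q7} | {q9} — 4 equivalence classes.
q10 and q2 lie in the same block of the stable partition, so they are equivalent — no string distinguishes them.

No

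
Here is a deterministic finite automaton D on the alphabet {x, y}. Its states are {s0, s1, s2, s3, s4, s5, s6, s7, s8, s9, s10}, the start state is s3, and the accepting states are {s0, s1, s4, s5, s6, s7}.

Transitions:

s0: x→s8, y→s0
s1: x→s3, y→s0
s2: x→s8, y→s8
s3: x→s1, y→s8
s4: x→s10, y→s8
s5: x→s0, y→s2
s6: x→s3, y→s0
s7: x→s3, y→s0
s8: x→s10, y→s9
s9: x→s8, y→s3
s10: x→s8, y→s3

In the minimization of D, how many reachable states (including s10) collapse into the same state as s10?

2

First remove the unreachable states {s2,s4,s5,s6,s7}; 6 states remain.
Start with accepting vs non-accepting: {s0,s1} | {s3,s8,s9,s10}.
On input x, block {s3,s8,s9,s10} splits into {s8,s9,s10} and {s3}.
On input x, block {s0,s1} splits into {s0} and {s1}.
Refine {s8,s9,s10} on symbol y: members go to different blocks, giving {s9,s10} and {s8}.
The partition is now stable with 5 blocks: {s0} | {s9,s10} | {s3} | {s1} | {s8}.
The equivalence class containing s10 is {s9,s10}, of size 2.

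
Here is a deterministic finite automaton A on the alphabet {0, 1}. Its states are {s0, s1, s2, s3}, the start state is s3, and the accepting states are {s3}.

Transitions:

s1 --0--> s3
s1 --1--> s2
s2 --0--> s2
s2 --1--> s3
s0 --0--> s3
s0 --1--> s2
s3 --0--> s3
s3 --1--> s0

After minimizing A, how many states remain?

3

Reachable states from the start: {s0,s2,s3}. Unreachable: {s1} — drop them.
P0 = {s3} | {s0,s2}.
On input 0, block {s0,s2} splits into {s0} and {s2}.
No further refinement is possible. Final partition (3 blocks): {s3} | {s0} | {s2}.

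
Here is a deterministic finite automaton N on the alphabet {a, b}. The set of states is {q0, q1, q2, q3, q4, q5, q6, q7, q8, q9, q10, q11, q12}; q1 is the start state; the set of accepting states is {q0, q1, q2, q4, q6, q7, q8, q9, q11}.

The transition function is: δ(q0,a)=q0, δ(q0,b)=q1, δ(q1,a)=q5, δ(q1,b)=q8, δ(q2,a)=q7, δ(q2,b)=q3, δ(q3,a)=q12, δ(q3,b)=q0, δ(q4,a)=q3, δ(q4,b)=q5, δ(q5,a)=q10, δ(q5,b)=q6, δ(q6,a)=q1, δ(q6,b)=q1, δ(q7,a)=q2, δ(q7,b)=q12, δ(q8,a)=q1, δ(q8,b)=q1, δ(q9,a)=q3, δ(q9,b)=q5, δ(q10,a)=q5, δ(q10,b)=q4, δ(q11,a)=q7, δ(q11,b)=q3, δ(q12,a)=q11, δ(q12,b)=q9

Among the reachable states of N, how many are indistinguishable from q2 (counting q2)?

2

Every state is reachable, so we keep all 13.
Initial partition by acceptance: {q0,q1,q2,q4,q6,q7,q8,q9,q11} | {q3,q5,q10,q12}.
Refine {q0,q1,q2,q4,q6,q7,q8,q9,q11} on symbol a: members go to different blocks, giving {q0,q2,q6,q7,q8,q11} and {q1,q4,q9}.
On input a, block {q0,q2,q6,q7,q8,q11} splits into {q0,q2,q7,q11} and {q6,q8}.
Split {q0,q2,q7,q11} by δ(·,b) → {q2,q7,q11} and {q0}.
Split {q3,q5,q10,q12} by δ(·,a) → {q3,q5,q10} and {q12}.
On input b, block {q2,q7,q11} splits into {q2,q11} and {q7}.
Refine {q3,q5,q10} on symbol a: members go to different blocks, giving {q5,q10} and {q3}.
On input b, block {q5,q10} splits into {q5} and {q10}.
Refine {q1,q4,q9} on symbol a: members go to different blocks, giving {q4,q9} and {q1}.
Stable partition: {q2,q11} | {q5} | {q4,q9} | {q6,q8} | {q0} | {q12} | {q7} | {q3} | {q10} | {q1} — 10 equivalence classes.
The equivalence class containing q2 is {q2,q11}, of size 2.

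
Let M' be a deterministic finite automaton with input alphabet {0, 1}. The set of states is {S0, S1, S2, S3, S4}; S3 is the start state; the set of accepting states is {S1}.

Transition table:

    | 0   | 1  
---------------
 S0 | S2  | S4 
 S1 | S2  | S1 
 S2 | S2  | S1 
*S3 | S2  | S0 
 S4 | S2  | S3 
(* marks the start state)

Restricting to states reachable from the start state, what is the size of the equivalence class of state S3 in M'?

3

Initial partition by acceptance: {S1} | {S0,S2,S3,S4}.
Refine {S0,S2,S3,S4} on symbol 1: members go to different blocks, giving {S0,S3,S4} and {S2}.
Stable partition: {S1} | {S0,S3,S4} | {S2} — 3 equivalence classes.
The equivalence class containing S3 is {S0,S3,S4}, of size 3.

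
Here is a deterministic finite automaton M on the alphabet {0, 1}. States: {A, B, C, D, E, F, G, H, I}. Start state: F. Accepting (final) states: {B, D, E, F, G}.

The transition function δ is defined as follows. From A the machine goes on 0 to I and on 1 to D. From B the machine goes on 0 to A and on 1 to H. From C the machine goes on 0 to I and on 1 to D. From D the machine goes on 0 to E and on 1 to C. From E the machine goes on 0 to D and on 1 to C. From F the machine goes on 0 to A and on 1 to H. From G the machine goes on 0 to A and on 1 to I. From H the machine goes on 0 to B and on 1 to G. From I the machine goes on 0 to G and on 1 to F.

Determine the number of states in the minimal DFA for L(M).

4

Every state is reachable, so we keep all 9.
Start with accepting vs non-accepting: {B,D,E,F,G} | {A,C,H,I}.
Split {B,D,E,F,G} by δ(·,0) → {B,F,G} and {D,E}.
On input 0, block {A,C,H,I} splits into {A,C} and {H,I}.
The partition is now stable with 4 blocks: {B,F,G} | {A,C} | {D,E} | {H,I}.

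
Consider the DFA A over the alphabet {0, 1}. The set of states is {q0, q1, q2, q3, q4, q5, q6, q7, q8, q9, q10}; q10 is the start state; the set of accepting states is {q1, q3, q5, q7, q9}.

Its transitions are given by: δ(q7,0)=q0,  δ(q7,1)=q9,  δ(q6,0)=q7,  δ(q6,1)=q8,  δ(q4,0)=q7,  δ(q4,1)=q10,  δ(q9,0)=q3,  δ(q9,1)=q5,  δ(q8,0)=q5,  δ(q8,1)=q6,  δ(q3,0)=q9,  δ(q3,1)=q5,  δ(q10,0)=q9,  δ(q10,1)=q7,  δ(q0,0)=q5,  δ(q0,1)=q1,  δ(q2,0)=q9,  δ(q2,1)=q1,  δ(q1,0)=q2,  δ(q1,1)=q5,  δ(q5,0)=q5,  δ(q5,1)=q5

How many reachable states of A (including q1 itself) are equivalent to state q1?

States {q4,q6,q8} cannot be reached from the start state, so discard them.
P0 = {q1,q3,q5,q7,q9} | {q0,q2,q10}.
Split {q1,q3,q5,q7,q9} by δ(·,0) → {q3,q5,q9} and {q1,q7}.
The partition is now stable with 3 blocks: {q3,q5,q9} | {q0,q2,q10} | {q1,q7}.
State q1 belongs to the block {q1,q7}, which has 2 states.

2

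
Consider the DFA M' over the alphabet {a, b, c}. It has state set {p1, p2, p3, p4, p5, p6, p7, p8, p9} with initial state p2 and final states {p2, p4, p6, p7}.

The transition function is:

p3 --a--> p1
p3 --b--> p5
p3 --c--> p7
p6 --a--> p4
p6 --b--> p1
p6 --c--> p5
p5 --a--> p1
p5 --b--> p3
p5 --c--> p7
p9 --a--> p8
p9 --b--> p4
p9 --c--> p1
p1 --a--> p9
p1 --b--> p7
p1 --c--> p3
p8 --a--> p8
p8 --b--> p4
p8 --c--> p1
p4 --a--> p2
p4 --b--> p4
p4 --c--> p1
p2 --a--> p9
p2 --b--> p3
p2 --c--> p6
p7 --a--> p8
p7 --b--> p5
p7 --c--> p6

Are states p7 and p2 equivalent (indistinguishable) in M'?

Yes

Initial partition by acceptance: {p2,p4,p6,p7} | {p1,p3,p5,p8,p9}.
On input a, block {p2,p4,p6,p7} splits into {p2,p7} and {p4,p6}.
Split {p1,p3,p5,p8,p9} by δ(·,b) → {p3,p5} and {p8,p9} and {p1}.
Split {p4,p6} by δ(·,a) → {p4} and {p6}.
The partition is now stable with 6 blocks: {p2,p7} | {p3,p5} | {p4} | {p8,p9} | {p1} | {p6}.
p7 and p2 lie in the same block of the stable partition, so they are equivalent — no string distinguishes them.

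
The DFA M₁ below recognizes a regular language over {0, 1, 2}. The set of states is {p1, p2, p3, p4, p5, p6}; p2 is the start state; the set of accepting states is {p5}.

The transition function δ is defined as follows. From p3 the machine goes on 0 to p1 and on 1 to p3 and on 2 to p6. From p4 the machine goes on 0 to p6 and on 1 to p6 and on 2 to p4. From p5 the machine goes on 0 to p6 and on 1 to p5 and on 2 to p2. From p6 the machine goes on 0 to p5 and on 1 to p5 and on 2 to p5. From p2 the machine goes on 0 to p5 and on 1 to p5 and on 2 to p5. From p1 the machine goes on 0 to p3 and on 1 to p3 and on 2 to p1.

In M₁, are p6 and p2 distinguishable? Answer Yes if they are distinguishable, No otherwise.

No

First remove the unreachable states {p1,p3,p4}; 3 states remain.
Initial partition by acceptance: {p5} | {p2,p6}.
Stable partition: {p5} | {p2,p6} — 2 equivalence classes.
p6 and p2 lie in the same block of the stable partition, so they are equivalent — no string distinguishes them.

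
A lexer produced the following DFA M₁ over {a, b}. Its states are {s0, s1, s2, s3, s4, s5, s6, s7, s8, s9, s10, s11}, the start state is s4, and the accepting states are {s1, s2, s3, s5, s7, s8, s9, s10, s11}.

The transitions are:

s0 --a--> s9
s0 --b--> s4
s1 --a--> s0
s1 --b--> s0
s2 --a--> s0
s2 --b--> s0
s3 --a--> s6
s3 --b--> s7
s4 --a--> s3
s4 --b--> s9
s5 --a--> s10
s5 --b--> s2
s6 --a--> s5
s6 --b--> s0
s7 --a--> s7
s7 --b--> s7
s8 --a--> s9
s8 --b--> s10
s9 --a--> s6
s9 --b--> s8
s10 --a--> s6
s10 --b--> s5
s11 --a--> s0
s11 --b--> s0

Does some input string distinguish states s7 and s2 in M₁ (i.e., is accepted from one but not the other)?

Yes

States {s1,s11} cannot be reached from the start state, so discard them.
P0 = {s2,s3,s5,s7,s8,s9,s10} | {s0,s4,s6}.
Refine {s2,s3,s5,s7,s8,s9,s10} on symbol a: members go to different blocks, giving {s2,s3,s9,s10} and {s5,s7,s8}.
Refine {s2,s3,s9,s10} on symbol b: members go to different blocks, giving {s3,s9,s10} and {s2}.
On input a, block {s0,s4,s6} splits into {s0,s4} and {s6}.
Refine {s0,s4} on symbol b: members go to different blocks, giving {s0} and {s4}.
Split {s5,s7,s8} by δ(·,a) → {s5,s8} and {s7}.
Split {s3,s9,s10} by δ(·,b) → {s9,s10} and {s3}.
Refine {s5,s8} on symbol b: members go to different blocks, giving {s5} and {s8}.
Split {s9,s10} by δ(·,b) → {s9} and {s10}.
The partition is now stable with 10 blocks: {s9} | {s0} | {s5} | {s2} | {s6} | {s4} | {s7} | {s3} | {s8} | {s10}.
s7 and s2 end up in different blocks, so they are distinguishable. For instance, the string 'a' is accepted from only s7.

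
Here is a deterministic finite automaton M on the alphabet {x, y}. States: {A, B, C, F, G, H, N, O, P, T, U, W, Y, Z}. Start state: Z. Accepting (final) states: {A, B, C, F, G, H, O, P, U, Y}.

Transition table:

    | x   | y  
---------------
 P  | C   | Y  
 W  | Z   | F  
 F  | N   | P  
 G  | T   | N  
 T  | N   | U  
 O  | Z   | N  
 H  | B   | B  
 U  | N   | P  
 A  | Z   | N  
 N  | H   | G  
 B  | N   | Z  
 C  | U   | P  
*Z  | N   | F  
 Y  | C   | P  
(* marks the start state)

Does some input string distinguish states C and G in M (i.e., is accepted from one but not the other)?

Yes

States {A,O,W} cannot be reached from the start state, so discard them.
Initial partition by acceptance: {B,C,F,G,H,P,U,Y} | {N,T,Z}.
Split {B,C,F,G,H,P,U,Y} by δ(·,x) → {B,F,G,U} and {C,H,P,Y}.
Refine {B,F,G,U} on symbol y: members go to different blocks, giving {B,G} and {F,U}.
On input x, block {N,T,Z} splits into {T,Z} and {N}.
On input x, block {B,G} splits into {G} and {B}.
On input x, block {C,H,P,Y} splits into {P,Y} and {H} and {C}.
The partition is now stable with 8 blocks: {G} | {T,Z} | {P,Y} | {F,U} | {N} | {B} | {H} | {C}.
C and G end up in different blocks, so they are distinguishable. For instance, the string 'x' is accepted from only C.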